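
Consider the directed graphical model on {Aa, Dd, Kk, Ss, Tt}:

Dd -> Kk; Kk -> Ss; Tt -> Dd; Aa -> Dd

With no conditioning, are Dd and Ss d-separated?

Only one path connects Dd and Ss:
  1. Dd → Kk → Ss — Kk:chain[open] ⇒ active
At least one path is unblocked, so d-separation fails.

No — Dd and Ss are not d-separated given ∅.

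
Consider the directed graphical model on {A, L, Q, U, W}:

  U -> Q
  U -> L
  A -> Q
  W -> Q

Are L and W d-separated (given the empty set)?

Yes

The only undirected path from L to W is:
  1. L ← U → Q ← W — U:fork[open]; Q:collider[blocks] ⇒ blocked
Every path is blocked, so L and W are d-separated given ∅.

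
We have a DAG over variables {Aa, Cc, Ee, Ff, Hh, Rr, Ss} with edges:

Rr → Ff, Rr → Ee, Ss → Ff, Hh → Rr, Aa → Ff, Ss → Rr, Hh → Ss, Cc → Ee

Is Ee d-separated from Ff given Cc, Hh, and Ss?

Enumerating the 3 paths from Ee to Ff and testing each for blocking by {Cc, Hh, Ss}:
  1. Ee ← Rr → Ff — Rr:fork[open] ⇒ active
  2. Ee ← Rr ← Hh → Ss → Ff — Rr:chain[open]; Hh:fork[blocks]; Ss:chain[blocks] ⇒ blocked
  3. Ee ← Rr ← Ss → Ff — Rr:chain[open]; Ss:fork[blocks] ⇒ blocked
Because an active path exists, Ee and Ff are not d-separated.

No — Ee and Ff are not d-separated given {Cc, Hh, Ss}.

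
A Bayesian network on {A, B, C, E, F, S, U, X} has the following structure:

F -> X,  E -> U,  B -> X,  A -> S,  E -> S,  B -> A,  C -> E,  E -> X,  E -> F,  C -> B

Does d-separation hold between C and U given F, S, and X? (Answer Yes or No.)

No — C and U are not d-separated given {F, S, X}.

There are 4 undirected paths between C and U; checking each against the conditioning set {F, S, X}:
Path 1: C → B → X ← E → U
  B is a chain and B is not conditioned on; X is a collider and X is conditioned on, which opens it; E is a fork and E is not conditioned on — no node blocks this path, so it is active.
Path 2: C → B → X ← F ← E → U
  F is a chain here and F is conditioned on, so the path is blocked at F.
Path 3: C → B → A → S ← E → U
  B is a chain and B is not conditioned on; A is a chain and A is not conditioned on; S is a collider and S is conditioned on, which opens it; E is a fork and E is not conditioned on — no node blocks this path, so it is active.
Path 4: C → E → U
  E is a chain and E is not conditioned on — no node blocks this path, so it is active.
Because an active path exists, C and U are not d-separated.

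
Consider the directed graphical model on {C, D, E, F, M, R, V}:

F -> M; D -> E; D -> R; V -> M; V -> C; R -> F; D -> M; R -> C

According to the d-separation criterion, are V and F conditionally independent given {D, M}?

There are 4 undirected paths between V and F; checking each against the conditioning set {D, M}:
Path 1: V → M ← F
  M is a collider and M is conditioned on, which opens it — no node blocks this path, so it is active.
Path 2: V → M ← D → R → F
  D is a fork here and D is conditioned on, so the path is blocked at D.
Path 3: V → C ← R → F
  C is a collider here and neither C nor any of its descendants is conditioned on, so the collider stays closed — the path is blocked at C.
Path 4: V → C ← R ← D → M ← F
  C is a collider here and neither C nor any of its descendants is conditioned on, so the collider stays closed — the path is blocked at C.
At least one path is unblocked, so d-separation fails.

No — V and F are not d-separated given {D, M}.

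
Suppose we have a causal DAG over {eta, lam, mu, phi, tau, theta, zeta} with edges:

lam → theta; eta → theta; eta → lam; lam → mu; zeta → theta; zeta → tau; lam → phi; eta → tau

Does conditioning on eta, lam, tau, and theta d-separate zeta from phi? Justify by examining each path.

Yes

4 paths connect zeta and phi; each must be blocked for d-separation to hold:
  1. zeta → theta ← eta → lam → phi — theta:collider[open]; eta:fork[blocks]; lam:chain[blocks] ⇒ blocked
  2. zeta → theta ← lam → phi — theta:collider[open]; lam:fork[blocks] ⇒ blocked
  3. zeta → tau ← eta → lam → phi — tau:collider[open]; eta:fork[blocks]; lam:chain[blocks] ⇒ blocked
  4. zeta → tau ← eta → theta ← lam → phi — tau:collider[open]; eta:fork[blocks]; theta:collider[open]; lam:fork[blocks] ⇒ blocked
Every path is blocked, so zeta and phi are d-separated given {eta, lam, tau, theta}.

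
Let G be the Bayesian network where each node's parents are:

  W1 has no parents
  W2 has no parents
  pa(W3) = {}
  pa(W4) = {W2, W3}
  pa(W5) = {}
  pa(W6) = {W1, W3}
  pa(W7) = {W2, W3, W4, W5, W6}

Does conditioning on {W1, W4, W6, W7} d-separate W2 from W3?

There are 6 undirected paths between W2 and W3; checking each against the conditioning set {W1, W4, W6, W7}:
Path 1: W2 → W7 ← W6 ← W3
  W6 is a chain here and W6 is conditioned on, so the path is blocked at W6.
Path 2: W2 → W7 ← W4 ← W3
  W4 is a chain here and W4 is conditioned on, so the path is blocked at W4.
Path 3: W2 → W7 ← W3
  W7 is a collider and W7 is conditioned on, which opens it — no node blocks this path, so it is active.
Path 4: W2 → W4 → W7 ← W6 ← W3
  W4 is a chain here and W4 is conditioned on, so the path is blocked at W4.
Path 5: W2 → W4 → W7 ← W3
  W4 is a chain here and W4 is conditioned on, so the path is blocked at W4.
Path 6: W2 → W4 ← W3
  W4 is a collider and W4 is conditioned on, which opens it — no node blocks this path, so it is active.
Since the path W2 → W7 ← W3 is active, W2 and W3 are not d-separated given {W1, W4, W6, W7}.

No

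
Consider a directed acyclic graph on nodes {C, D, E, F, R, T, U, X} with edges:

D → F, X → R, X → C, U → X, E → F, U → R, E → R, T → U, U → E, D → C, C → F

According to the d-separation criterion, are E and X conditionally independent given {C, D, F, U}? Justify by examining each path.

Enumerating the 6 paths from E to X and testing each for blocking by {C, D, F, U}:
  1. E → F ← C ← X — F:collider[open]; C:chain[blocks] ⇒ blocked
  2. E → F ← D → C ← X — F:collider[open]; D:fork[blocks]; C:collider[open] ⇒ blocked
  3. E → R ← X — R:collider[blocks] ⇒ blocked
  4. E → R ← U → X — R:collider[blocks]; U:fork[blocks] ⇒ blocked
  5. E ← U → R ← X — U:fork[blocks]; R:collider[blocks] ⇒ blocked
  6. E ← U → X — U:fork[blocks] ⇒ blocked
Every path is blocked, so E and X are d-separated given {C, D, F, U}.

Yes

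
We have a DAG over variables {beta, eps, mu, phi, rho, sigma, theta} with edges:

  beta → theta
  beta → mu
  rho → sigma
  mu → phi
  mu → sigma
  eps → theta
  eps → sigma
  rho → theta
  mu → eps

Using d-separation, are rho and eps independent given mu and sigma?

6 paths connect rho and eps; each must be blocked for d-separation to hold:
  1. rho → theta ← beta → mu → eps — theta:collider[blocks]; beta:fork[open]; mu:chain[blocks] ⇒ blocked
  2. rho → theta ← beta → mu → sigma ← eps — theta:collider[blocks]; beta:fork[open]; mu:chain[blocks]; sigma:collider[open] ⇒ blocked
  3. rho → theta ← eps — theta:collider[blocks] ⇒ blocked
  4. rho → sigma ← mu ← beta → theta ← eps — sigma:collider[open]; mu:chain[blocks]; beta:fork[open]; theta:collider[blocks] ⇒ blocked
  5. rho → sigma ← mu → eps — sigma:collider[open]; mu:fork[blocks] ⇒ blocked
  6. rho → sigma ← eps — sigma:collider[open] ⇒ active
At least one path is unblocked, so d-separation fails.

No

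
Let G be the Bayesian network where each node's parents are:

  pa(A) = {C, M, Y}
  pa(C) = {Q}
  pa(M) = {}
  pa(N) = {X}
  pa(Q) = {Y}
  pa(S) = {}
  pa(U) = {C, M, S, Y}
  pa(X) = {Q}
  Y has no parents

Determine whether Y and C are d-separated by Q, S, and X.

There are 5 undirected paths between Y and C; checking each against the conditioning set {Q, S, X}:
Path 1: Y → Q → C
  Q is a chain here and Q is conditioned on, so the path is blocked at Q.
Path 2: Y → A ← M → U ← C
  A is a collider here and neither A nor any of its descendants is conditioned on, so the collider stays closed — the path is blocked at A.
Path 3: Y → A ← C
  A is a collider here and neither A nor any of its descendants is conditioned on, so the collider stays closed — the path is blocked at A.
Path 4: Y → U ← M → A ← C
  U is a collider here and neither U nor any of its descendants is conditioned on, so the collider stays closed — the path is blocked at U.
Path 5: Y → U ← C
  U is a collider here and neither U nor any of its descendants is conditioned on, so the collider stays closed — the path is blocked at U.
All paths are blocked; Y ⊥ C | {Q, S, X} holds.

Yes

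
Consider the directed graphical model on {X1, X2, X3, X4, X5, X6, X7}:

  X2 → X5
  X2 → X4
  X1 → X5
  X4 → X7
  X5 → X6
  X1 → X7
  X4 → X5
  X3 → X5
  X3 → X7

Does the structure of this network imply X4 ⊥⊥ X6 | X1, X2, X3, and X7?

No

Enumerating the 4 paths from X4 to X6 and testing each for blocking by {X1, X2, X3, X7}:
Path 1: X4 ← X2 → X5 → X6
  X2 is a fork here and X2 is conditioned on, so the path is blocked at X2.
Path 2: X4 → X7 ← X3 → X5 → X6
  X3 is a fork here and X3 is conditioned on, so the path is blocked at X3.
Path 3: X4 → X7 ← X1 → X5 → X6
  X1 is a fork here and X1 is conditioned on, so the path is blocked at X1.
Path 4: X4 → X5 → X6
  X5 is a chain and X5 is not conditioned on — no node blocks this path, so it is active.
Because an active path exists, X4 and X6 are not d-separated.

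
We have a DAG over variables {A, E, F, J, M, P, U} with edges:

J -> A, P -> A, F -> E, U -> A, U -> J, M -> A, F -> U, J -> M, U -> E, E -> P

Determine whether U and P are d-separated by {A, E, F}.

Enumerating the 5 paths from U to P and testing each for blocking by {A, E, F}:
Path 1: U → J → A ← P
  J is a chain and J is not conditioned on; A is a collider and A is conditioned on, which opens it — no node blocks this path, so it is active.
Path 2: U → J → M → A ← P
  J is a chain and J is not conditioned on; M is a chain and M is not conditioned on; A is a collider and A is conditioned on, which opens it — no node blocks this path, so it is active.
Path 3: U ← F → E → P
  F is a fork here and F is conditioned on, so the path is blocked at F.
Path 4: U → E → P
  E is a chain here and E is conditioned on, so the path is blocked at E.
Path 5: U → A ← P
  A is a collider and A is conditioned on, which opens it — no node blocks this path, so it is active.
Because an active path exists, U and P are not d-separated.

No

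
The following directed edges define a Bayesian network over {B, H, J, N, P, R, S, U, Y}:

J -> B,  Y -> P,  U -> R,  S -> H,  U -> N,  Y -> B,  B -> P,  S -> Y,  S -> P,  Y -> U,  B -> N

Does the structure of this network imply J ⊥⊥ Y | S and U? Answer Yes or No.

Yes — J and Y are d-separated given {S, U}.

We examine all 4 paths between J and Y:
  1. J → B ← Y — B:collider[blocks] ⇒ blocked
  2. J → B → N ← U ← Y — B:chain[open]; N:collider[blocks]; U:chain[blocks] ⇒ blocked
  3. J → B → P ← Y — B:chain[open]; P:collider[blocks] ⇒ blocked
  4. J → B → P ← S → Y — B:chain[open]; P:collider[blocks]; S:fork[blocks] ⇒ blocked
Since every path is blocked, d-separation holds.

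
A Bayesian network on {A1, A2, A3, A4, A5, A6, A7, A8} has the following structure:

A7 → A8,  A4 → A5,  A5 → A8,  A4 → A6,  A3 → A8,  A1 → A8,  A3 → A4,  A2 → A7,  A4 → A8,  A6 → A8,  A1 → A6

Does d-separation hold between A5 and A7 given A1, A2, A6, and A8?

No — A5 and A7 are not d-separated given {A1, A2, A6, A8}.

We examine all 5 paths between A5 and A7:
Path 1: A5 ← A4 → A6 ← A1 → A8 ← A7
  A1 is a fork here and A1 is conditioned on, so the path is blocked at A1.
Path 2: A5 ← A4 → A6 → A8 ← A7
  A6 is a chain here and A6 is conditioned on, so the path is blocked at A6.
Path 3: A5 ← A4 ← A3 → A8 ← A7
  A4 is a chain and A4 is not conditioned on; A3 is a fork and A3 is not conditioned on; A8 is a collider and A8 is conditioned on, which opens it — no node blocks this path, so it is active.
Path 4: A5 ← A4 → A8 ← A7
  A4 is a fork and A4 is not conditioned on; A8 is a collider and A8 is conditioned on, which opens it — no node blocks this path, so it is active.
Path 5: A5 → A8 ← A7
  A8 is a collider and A8 is conditioned on, which opens it — no node blocks this path, so it is active.
Since the path A5 ← A4 ← A3 → A8 ← A7 is active, A5 and A7 are not d-separated given {A1, A2, A6, A8}.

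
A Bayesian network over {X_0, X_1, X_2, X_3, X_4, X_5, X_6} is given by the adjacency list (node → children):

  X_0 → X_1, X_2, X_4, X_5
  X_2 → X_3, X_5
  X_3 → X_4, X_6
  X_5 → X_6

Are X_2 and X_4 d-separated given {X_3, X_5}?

We examine all 6 paths between X_2 and X_4:
Path 1: X_2 → X_3 → X_6 ← X_5 ← X_0 → X_4
  X_3 is a chain here and X_3 is conditioned on, so the path is blocked at X_3.
Path 2: X_2 → X_3 → X_4
  X_3 is a chain here and X_3 is conditioned on, so the path is blocked at X_3.
Path 3: X_2 → X_5 → X_6 ← X_3 → X_4
  X_5 is a chain here and X_5 is conditioned on, so the path is blocked at X_5.
Path 4: X_2 → X_5 ← X_0 → X_4
  X_5 is a collider and X_5 is conditioned on, which opens it; X_0 is a fork and X_0 is not conditioned on — no node blocks this path, so it is active.
Path 5: X_2 ← X_0 → X_5 → X_6 ← X_3 → X_4
  X_5 is a chain here and X_5 is conditioned on, so the path is blocked at X_5.
Path 6: X_2 ← X_0 → X_4
  X_0 is a fork and X_0 is not conditioned on — no node blocks this path, so it is active.
At least one path is unblocked, so d-separation fails.

No — X_2 and X_4 are not d-separated given {X_3, X_5}.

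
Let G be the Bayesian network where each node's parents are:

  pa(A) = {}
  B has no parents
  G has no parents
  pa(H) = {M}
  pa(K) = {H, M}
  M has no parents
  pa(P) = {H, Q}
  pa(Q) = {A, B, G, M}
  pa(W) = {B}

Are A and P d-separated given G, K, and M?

No

We examine all 3 paths between A and P:
  1. A → Q ← M → H → P — Q:collider[blocks]; M:fork[blocks]; H:chain[open] ⇒ blocked
  2. A → Q ← M → K ← H → P — Q:collider[blocks]; M:fork[blocks]; K:collider[open]; H:fork[open] ⇒ blocked
  3. A → Q → P — Q:chain[open] ⇒ active
Because an active path exists, A and P are not d-separated.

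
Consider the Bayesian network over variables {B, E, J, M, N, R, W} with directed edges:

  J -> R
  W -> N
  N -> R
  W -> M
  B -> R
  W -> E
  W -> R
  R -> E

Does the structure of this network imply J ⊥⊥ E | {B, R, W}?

Yes

We examine all 3 paths between J and E:
Path 1: J → R → E
  R is a chain here and R is conditioned on, so the path is blocked at R.
Path 2: J → R ← W → E
  W is a fork here and W is conditioned on, so the path is blocked at W.
Path 3: J → R ← N ← W → E
  W is a fork here and W is conditioned on, so the path is blocked at W.
Since every path is blocked, d-separation holds.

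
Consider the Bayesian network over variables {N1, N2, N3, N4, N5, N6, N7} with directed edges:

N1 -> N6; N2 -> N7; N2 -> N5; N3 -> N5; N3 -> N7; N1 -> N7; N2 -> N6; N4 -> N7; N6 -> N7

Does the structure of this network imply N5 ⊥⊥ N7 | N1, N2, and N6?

We examine all 4 paths between N5 and N7:
Path 1: N5 ← N3 → N7
  N3 is a fork and N3 is not conditioned on — no node blocks this path, so it is active.
Path 2: N5 ← N2 → N6 → N7
  N2 is a fork here and N2 is conditioned on, so the path is blocked at N2.
Path 3: N5 ← N2 → N6 ← N1 → N7
  N2 is a fork here and N2 is conditioned on, so the path is blocked at N2.
Path 4: N5 ← N2 → N7
  N2 is a fork here and N2 is conditioned on, so the path is blocked at N2.
At least one path is unblocked, so d-separation fails.

No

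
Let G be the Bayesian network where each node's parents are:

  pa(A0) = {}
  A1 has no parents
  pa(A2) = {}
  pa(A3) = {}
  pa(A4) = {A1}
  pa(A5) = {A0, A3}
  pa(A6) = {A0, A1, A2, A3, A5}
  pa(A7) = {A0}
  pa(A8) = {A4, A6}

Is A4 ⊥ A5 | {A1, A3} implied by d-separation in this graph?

6 paths connect A4 and A5; each must be blocked for d-separation to hold:
Path 1: A4 ← A1 → A6 ← A0 → A5
  A1 is a fork here and A1 is conditioned on, so the path is blocked at A1.
Path 2: A4 ← A1 → A6 ← A3 → A5
  A1 is a fork here and A1 is conditioned on, so the path is blocked at A1.
Path 3: A4 ← A1 → A6 ← A5
  A1 is a fork here and A1 is conditioned on, so the path is blocked at A1.
Path 4: A4 → A8 ← A6 ← A0 → A5
  A8 is a collider here and neither A8 nor any of its descendants is conditioned on, so the collider stays closed — the path is blocked at A8.
Path 5: A4 → A8 ← A6 ← A3 → A5
  A8 is a collider here and neither A8 nor any of its descendants is conditioned on, so the collider stays closed — the path is blocked at A8.
Path 6: A4 → A8 ← A6 ← A5
  A8 is a collider here and neither A8 nor any of its descendants is conditioned on, so the collider stays closed — the path is blocked at A8.
Every path is blocked, so A4 and A5 are d-separated given {A1, A3}.

Yes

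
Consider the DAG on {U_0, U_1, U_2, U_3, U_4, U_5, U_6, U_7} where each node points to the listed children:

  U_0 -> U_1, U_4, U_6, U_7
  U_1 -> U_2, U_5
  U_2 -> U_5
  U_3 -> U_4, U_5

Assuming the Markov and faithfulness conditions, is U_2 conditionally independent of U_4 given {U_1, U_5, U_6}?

No

4 paths connect U_2 and U_4; each must be blocked for d-separation to hold:
  1. U_2 ← U_1 ← U_0 → U_4 — U_1:chain[blocks]; U_0:fork[open] ⇒ blocked
  2. U_2 ← U_1 → U_5 ← U_3 → U_4 — U_1:fork[blocks]; U_5:collider[open]; U_3:fork[open] ⇒ blocked
  3. U_2 → U_5 ← U_1 ← U_0 → U_4 — U_5:collider[open]; U_1:chain[blocks]; U_0:fork[open] ⇒ blocked
  4. U_2 → U_5 ← U_3 → U_4 — U_5:collider[open]; U_3:fork[open] ⇒ active
At least one path is unblocked, so d-separation fails.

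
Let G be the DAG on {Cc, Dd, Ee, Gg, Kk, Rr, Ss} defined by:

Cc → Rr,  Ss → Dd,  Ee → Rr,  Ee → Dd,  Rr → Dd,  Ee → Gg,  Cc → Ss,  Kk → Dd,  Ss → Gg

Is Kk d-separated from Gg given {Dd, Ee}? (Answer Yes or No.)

We examine all 6 paths between Kk and Gg:
  1. Kk → Dd ← Ss → Gg — Dd:collider[open]; Ss:fork[open] ⇒ active
  2. Kk → Dd ← Ss ← Cc → Rr ← Ee → Gg — Dd:collider[open]; Ss:chain[open]; Cc:fork[open]; Rr:collider[open]; Ee:fork[blocks] ⇒ blocked
  3. Kk → Dd ← Ee → Gg — Dd:collider[open]; Ee:fork[blocks] ⇒ blocked
  4. Kk → Dd ← Ee → Rr ← Cc → Ss → Gg — Dd:collider[open]; Ee:fork[blocks]; Rr:collider[open]; Cc:fork[open]; Ss:chain[open] ⇒ blocked
  5. Kk → Dd ← Rr ← Ee → Gg — Dd:collider[open]; Rr:chain[open]; Ee:fork[blocks] ⇒ blocked
  6. Kk → Dd ← Rr ← Cc → Ss → Gg — Dd:collider[open]; Rr:chain[open]; Cc:fork[open]; Ss:chain[open] ⇒ active
At least one path is unblocked, so d-separation fails.

No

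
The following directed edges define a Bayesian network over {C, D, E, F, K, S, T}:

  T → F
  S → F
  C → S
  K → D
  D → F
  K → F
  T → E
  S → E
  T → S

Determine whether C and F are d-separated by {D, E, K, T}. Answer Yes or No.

Enumerating the 3 paths from C to F and testing each for blocking by {D, E, K, T}:
Path 1: C → S ← T → F
  T is a fork here and T is conditioned on, so the path is blocked at T.
Path 2: C → S → E ← T → F
  T is a fork here and T is conditioned on, so the path is blocked at T.
Path 3: C → S → F
  S is a chain and S is not conditioned on — no node blocks this path, so it is active.
At least one path is unblocked, so d-separation fails.

No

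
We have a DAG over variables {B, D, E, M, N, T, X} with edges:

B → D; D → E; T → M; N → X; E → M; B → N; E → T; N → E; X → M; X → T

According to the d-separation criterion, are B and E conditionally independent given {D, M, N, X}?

There are 6 undirected paths between B and E; checking each against the conditioning set {D, M, N, X}:
  1. B → N → X → M ← E — N:chain[blocks]; X:chain[blocks]; M:collider[open] ⇒ blocked
  2. B → N → X → M ← T ← E — N:chain[blocks]; X:chain[blocks]; M:collider[open]; T:chain[open] ⇒ blocked
  3. B → N → X → T → M ← E — N:chain[blocks]; X:chain[blocks]; T:chain[open]; M:collider[open] ⇒ blocked
  4. B → N → X → T ← E — N:chain[blocks]; X:chain[blocks]; T:collider[open] ⇒ blocked
  5. B → N → E — N:chain[blocks] ⇒ blocked
  6. B → D → E — D:chain[blocks] ⇒ blocked
Since every path is blocked, d-separation holds.

Yes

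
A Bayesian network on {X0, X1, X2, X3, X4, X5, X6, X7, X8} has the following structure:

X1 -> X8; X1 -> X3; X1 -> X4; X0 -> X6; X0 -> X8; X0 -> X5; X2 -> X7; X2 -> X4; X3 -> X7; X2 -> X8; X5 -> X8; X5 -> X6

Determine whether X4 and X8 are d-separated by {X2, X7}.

We examine all 4 paths between X4 and X8:
Path 1: X4 ← X1 → X8
  X1 is a fork and X1 is not conditioned on — no node blocks this path, so it is active.
Path 2: X4 ← X1 → X3 → X7 ← X2 → X8
  X2 is a fork here and X2 is conditioned on, so the path is blocked at X2.
Path 3: X4 ← X2 → X8
  X2 is a fork here and X2 is conditioned on, so the path is blocked at X2.
Path 4: X4 ← X2 → X7 ← X3 ← X1 → X8
  X2 is a fork here and X2 is conditioned on, so the path is blocked at X2.
At least one path is unblocked, so d-separation fails.

No — X4 and X8 are not d-separated given {X2, X7}.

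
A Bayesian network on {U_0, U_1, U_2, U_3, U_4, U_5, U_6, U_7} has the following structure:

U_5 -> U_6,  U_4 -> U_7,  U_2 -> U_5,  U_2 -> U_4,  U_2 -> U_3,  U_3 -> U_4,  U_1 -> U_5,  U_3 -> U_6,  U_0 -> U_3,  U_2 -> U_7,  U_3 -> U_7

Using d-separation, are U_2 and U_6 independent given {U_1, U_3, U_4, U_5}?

6 paths connect U_2 and U_6; each must be blocked for d-separation to hold:
Path 1: U_2 → U_4 ← U_3 → U_6
  U_3 is a fork here and U_3 is conditioned on, so the path is blocked at U_3.
Path 2: U_2 → U_4 → U_7 ← U_3 → U_6
  U_4 is a chain here and U_4 is conditioned on, so the path is blocked at U_4.
Path 3: U_2 → U_5 → U_6
  U_5 is a chain here and U_5 is conditioned on, so the path is blocked at U_5.
Path 4: U_2 → U_3 → U_6
  U_3 is a chain here and U_3 is conditioned on, so the path is blocked at U_3.
Path 5: U_2 → U_7 ← U_4 ← U_3 → U_6
  U_7 is a collider here and neither U_7 nor any of its descendants is conditioned on, so the collider stays closed — the path is blocked at U_7.
Path 6: U_2 → U_7 ← U_3 → U_6
  U_7 is a collider here and neither U_7 nor any of its descendants is conditioned on, so the collider stays closed — the path is blocked at U_7.
All paths are blocked; U_2 ⊥ U_6 | {U_1, U_3, U_4, U_5} holds.

Yes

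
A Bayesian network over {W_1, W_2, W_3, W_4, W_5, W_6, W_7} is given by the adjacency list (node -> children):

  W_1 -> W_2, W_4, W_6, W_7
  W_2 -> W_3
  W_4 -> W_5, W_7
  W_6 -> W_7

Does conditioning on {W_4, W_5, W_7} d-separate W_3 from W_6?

No

We examine all 3 paths between W_3 and W_6:
  1. W_3 ← W_2 ← W_1 → W_4 → W_7 ← W_6 — W_2:chain[open]; W_1:fork[open]; W_4:chain[blocks]; W_7:collider[open] ⇒ blocked
  2. W_3 ← W_2 ← W_1 → W_6 — W_2:chain[open]; W_1:fork[open] ⇒ active
  3. W_3 ← W_2 ← W_1 → W_7 ← W_6 — W_2:chain[open]; W_1:fork[open]; W_7:collider[open] ⇒ active
Since the path W_3 ← W_2 ← W_1 → W_6 is active, W_3 and W_6 are not d-separated given {W_4, W_5, W_7}.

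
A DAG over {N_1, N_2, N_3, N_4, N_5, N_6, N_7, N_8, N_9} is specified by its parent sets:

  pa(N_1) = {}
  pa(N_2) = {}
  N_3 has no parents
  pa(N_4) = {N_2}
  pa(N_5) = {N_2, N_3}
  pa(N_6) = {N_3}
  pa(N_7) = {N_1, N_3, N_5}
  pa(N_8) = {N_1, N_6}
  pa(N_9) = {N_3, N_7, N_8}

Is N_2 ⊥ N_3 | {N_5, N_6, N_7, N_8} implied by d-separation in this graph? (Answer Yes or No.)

6 paths connect N_2 and N_3; each must be blocked for d-separation to hold:
Path 1: N_2 → N_5 ← N_3
  N_5 is a collider and N_5 is conditioned on, which opens it — no node blocks this path, so it is active.
Path 2: N_2 → N_5 → N_7 → N_9 ← N_3
  N_5 is a chain here and N_5 is conditioned on, so the path is blocked at N_5.
Path 3: N_2 → N_5 → N_7 → N_9 ← N_8 ← N_6 ← N_3
  N_5 is a chain here and N_5 is conditioned on, so the path is blocked at N_5.
Path 4: N_2 → N_5 → N_7 ← N_3
  N_5 is a chain here and N_5 is conditioned on, so the path is blocked at N_5.
Path 5: N_2 → N_5 → N_7 ← N_1 → N_8 → N_9 ← N_3
  N_5 is a chain here and N_5 is conditioned on, so the path is blocked at N_5.
Path 6: N_2 → N_5 → N_7 ← N_1 → N_8 ← N_6 ← N_3
  N_5 is a chain here and N_5 is conditioned on, so the path is blocked at N_5.
Because an active path exists, N_2 and N_3 are not d-separated.

No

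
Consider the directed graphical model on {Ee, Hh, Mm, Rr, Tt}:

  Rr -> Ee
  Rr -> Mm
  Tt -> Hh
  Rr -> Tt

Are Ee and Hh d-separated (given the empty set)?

No — Ee and Hh are not d-separated given ∅.

There is one path between Ee and Hh:
Path 1: Ee ← Rr → Tt → Hh
  Rr is a fork and Rr is not conditioned on; Tt is a chain and Tt is not conditioned on — no node blocks this path, so it is active.
Since the path Ee ← Rr → Tt → Hh is active, Ee and Hh are not d-separated given ∅.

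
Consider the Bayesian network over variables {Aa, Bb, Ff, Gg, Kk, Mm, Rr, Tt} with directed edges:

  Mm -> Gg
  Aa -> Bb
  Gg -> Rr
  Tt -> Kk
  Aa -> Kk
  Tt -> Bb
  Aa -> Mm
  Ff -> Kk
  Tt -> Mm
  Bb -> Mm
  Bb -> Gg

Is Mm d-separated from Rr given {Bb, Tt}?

Enumerating the 6 paths from Mm to Rr and testing each for blocking by {Bb, Tt}:
  1. Mm ← Bb → Gg → Rr — Bb:fork[blocks]; Gg:chain[open] ⇒ blocked
  2. Mm ← Aa → Bb → Gg → Rr — Aa:fork[open]; Bb:chain[blocks]; Gg:chain[open] ⇒ blocked
  3. Mm ← Aa → Kk ← Tt → Bb → Gg → Rr — Aa:fork[open]; Kk:collider[blocks]; Tt:fork[blocks]; Bb:chain[blocks]; Gg:chain[open] ⇒ blocked
  4. Mm ← Tt → Bb → Gg → Rr — Tt:fork[blocks]; Bb:chain[blocks]; Gg:chain[open] ⇒ blocked
  5. Mm ← Tt → Kk ← Aa → Bb → Gg → Rr — Tt:fork[blocks]; Kk:collider[blocks]; Aa:fork[open]; Bb:chain[blocks]; Gg:chain[open] ⇒ blocked
  6. Mm → Gg → Rr — Gg:chain[open] ⇒ active
Because an active path exists, Mm and Rr are not d-separated.

No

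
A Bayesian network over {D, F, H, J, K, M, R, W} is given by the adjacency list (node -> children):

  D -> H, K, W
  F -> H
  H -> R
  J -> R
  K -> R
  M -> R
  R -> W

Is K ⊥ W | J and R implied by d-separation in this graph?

Enumerating the 4 paths from K to W and testing each for blocking by {J, R}:
Path 1: K ← D → W
  D is a fork and D is not conditioned on — no node blocks this path, so it is active.
Path 2: K ← D → H → R → W
  R is a chain here and R is conditioned on, so the path is blocked at R.
Path 3: K → R → W
  R is a chain here and R is conditioned on, so the path is blocked at R.
Path 4: K → R ← H ← D → W
  R is a collider and R is conditioned on, which opens it; H is a chain and H is not conditioned on; D is a fork and D is not conditioned on — no node blocks this path, so it is active.
Since the path K ← D → W is active, K and W are not d-separated given {J, R}.

No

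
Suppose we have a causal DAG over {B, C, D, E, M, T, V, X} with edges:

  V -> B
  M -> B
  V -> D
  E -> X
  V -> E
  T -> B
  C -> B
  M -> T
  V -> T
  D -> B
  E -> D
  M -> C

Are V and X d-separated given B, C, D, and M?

No — V and X are not d-separated given {B, C, D, M}.

We examine all 6 paths between V and X:
Path 1: V → D ← E → X
  D is a collider and D is conditioned on, which opens it; E is a fork and E is not conditioned on — no node blocks this path, so it is active.
Path 2: V → T ← M → C → B ← D ← E → X
  M is a fork here and M is conditioned on, so the path is blocked at M.
Path 3: V → T ← M → B ← D ← E → X
  M is a fork here and M is conditioned on, so the path is blocked at M.
Path 4: V → T → B ← D ← E → X
  D is a chain here and D is conditioned on, so the path is blocked at D.
Path 5: V → E → X
  E is a chain and E is not conditioned on — no node blocks this path, so it is active.
Path 6: V → B ← D ← E → X
  D is a chain here and D is conditioned on, so the path is blocked at D.
Since the path V → D ← E → X is active, V and X are not d-separated given {B, C, D, M}.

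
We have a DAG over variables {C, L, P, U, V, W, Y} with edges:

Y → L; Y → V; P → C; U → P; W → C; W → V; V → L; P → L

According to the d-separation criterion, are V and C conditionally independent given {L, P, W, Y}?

We examine all 3 paths between V and C:
  1. V ← W → C — W:fork[blocks] ⇒ blocked
  2. V → L ← P → C — L:collider[open]; P:fork[blocks] ⇒ blocked
  3. V ← Y → L ← P → C — Y:fork[blocks]; L:collider[open]; P:fork[blocks] ⇒ blocked
Since every path is blocked, d-separation holds.

Yes — V and C are d-separated given {L, P, W, Y}.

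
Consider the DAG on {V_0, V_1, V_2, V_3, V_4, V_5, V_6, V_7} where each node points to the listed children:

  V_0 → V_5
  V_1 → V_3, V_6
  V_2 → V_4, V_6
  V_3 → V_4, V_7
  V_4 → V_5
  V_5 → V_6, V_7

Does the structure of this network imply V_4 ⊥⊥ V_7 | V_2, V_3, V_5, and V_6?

There are 6 undirected paths between V_4 and V_7; checking each against the conditioning set {V_2, V_3, V_5, V_6}:
Path 1: V_4 ← V_2 → V_6 ← V_1 → V_3 → V_7
  V_2 is a fork here and V_2 is conditioned on, so the path is blocked at V_2.
Path 2: V_4 ← V_2 → V_6 ← V_5 → V_7
  V_2 is a fork here and V_2 is conditioned on, so the path is blocked at V_2.
Path 3: V_4 ← V_3 ← V_1 → V_6 ← V_5 → V_7
  V_3 is a chain here and V_3 is conditioned on, so the path is blocked at V_3.
Path 4: V_4 ← V_3 → V_7
  V_3 is a fork here and V_3 is conditioned on, so the path is blocked at V_3.
Path 5: V_4 → V_5 → V_7
  V_5 is a chain here and V_5 is conditioned on, so the path is blocked at V_5.
Path 6: V_4 → V_5 → V_6 ← V_1 → V_3 → V_7
  V_5 is a chain here and V_5 is conditioned on, so the path is blocked at V_5.
Since every path is blocked, d-separation holds.

Yes — V_4 and V_7 are d-separated given {V_2, V_3, V_5, V_6}.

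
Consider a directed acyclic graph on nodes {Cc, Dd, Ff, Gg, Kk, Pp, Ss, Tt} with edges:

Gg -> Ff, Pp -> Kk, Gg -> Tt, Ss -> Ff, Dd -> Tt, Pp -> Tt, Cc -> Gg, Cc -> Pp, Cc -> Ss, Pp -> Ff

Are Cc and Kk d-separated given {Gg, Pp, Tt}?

Enumerating the 5 paths from Cc to Kk and testing each for blocking by {Gg, Pp, Tt}:
Path 1: Cc → Ss → Ff ← Pp → Kk
  Ff is a collider here and neither Ff nor any of its descendants is conditioned on, so the collider stays closed — the path is blocked at Ff.
Path 2: Cc → Ss → Ff ← Gg → Tt ← Pp → Kk
  Ff is a collider here and neither Ff nor any of its descendants is conditioned on, so the collider stays closed — the path is blocked at Ff.
Path 3: Cc → Pp → Kk
  Pp is a chain here and Pp is conditioned on, so the path is blocked at Pp.
Path 4: Cc → Gg → Ff ← Pp → Kk
  Gg is a chain here and Gg is conditioned on, so the path is blocked at Gg.
Path 5: Cc → Gg → Tt ← Pp → Kk
  Gg is a chain here and Gg is conditioned on, so the path is blocked at Gg.
All paths are blocked; Cc ⊥ Kk | {Gg, Pp, Tt} holds.

Yes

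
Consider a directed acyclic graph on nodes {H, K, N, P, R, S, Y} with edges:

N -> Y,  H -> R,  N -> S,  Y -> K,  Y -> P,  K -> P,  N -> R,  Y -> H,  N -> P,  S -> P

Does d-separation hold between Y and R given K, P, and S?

6 paths connect Y and R; each must be blocked for d-separation to hold:
Path 1: Y → P ← S ← N → R
  S is a chain here and S is conditioned on, so the path is blocked at S.
Path 2: Y → P ← N → R
  P is a collider and P is conditioned on, which opens it; N is a fork and N is not conditioned on — no node blocks this path, so it is active.
Path 3: Y → K → P ← S ← N → R
  K is a chain here and K is conditioned on, so the path is blocked at K.
Path 4: Y → K → P ← N → R
  K is a chain here and K is conditioned on, so the path is blocked at K.
Path 5: Y → H → R
  H is a chain and H is not conditioned on — no node blocks this path, so it is active.
Path 6: Y ← N → R
  N is a fork and N is not conditioned on — no node blocks this path, so it is active.
Because an active path exists, Y and R are not d-separated.

No — Y and R are not d-separated given {K, P, S}.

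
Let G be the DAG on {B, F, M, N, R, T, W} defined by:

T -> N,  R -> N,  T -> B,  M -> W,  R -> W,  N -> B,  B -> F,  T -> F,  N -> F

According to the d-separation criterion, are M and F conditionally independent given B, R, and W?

5 paths connect M and F; each must be blocked for d-separation to hold:
Path 1: M → W ← R → N → F
  R is a fork here and R is conditioned on, so the path is blocked at R.
Path 2: M → W ← R → N → B → F
  R is a fork here and R is conditioned on, so the path is blocked at R.
Path 3: M → W ← R → N → B ← T → F
  R is a fork here and R is conditioned on, so the path is blocked at R.
Path 4: M → W ← R → N ← T → F
  R is a fork here and R is conditioned on, so the path is blocked at R.
Path 5: M → W ← R → N ← T → B → F
  R is a fork here and R is conditioned on, so the path is blocked at R.
Since every path is blocked, d-separation holds.

Yes — M and F are d-separated given {B, R, W}.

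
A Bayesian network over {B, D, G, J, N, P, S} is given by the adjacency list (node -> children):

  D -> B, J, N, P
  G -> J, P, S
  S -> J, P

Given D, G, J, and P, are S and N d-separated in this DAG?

Yes

We examine all 6 paths between S and N:
Path 1: S ← G → J ← D → N
  G is a fork here and G is conditioned on, so the path is blocked at G.
Path 2: S ← G → P ← D → N
  G is a fork here and G is conditioned on, so the path is blocked at G.
Path 3: S → J ← G → P ← D → N
  G is a fork here and G is conditioned on, so the path is blocked at G.
Path 4: S → J ← D → N
  D is a fork here and D is conditioned on, so the path is blocked at D.
Path 5: S → P ← G → J ← D → N
  G is a fork here and G is conditioned on, so the path is blocked at G.
Path 6: S → P ← D → N
  D is a fork here and D is conditioned on, so the path is blocked at D.
Since every path is blocked, d-separation holds.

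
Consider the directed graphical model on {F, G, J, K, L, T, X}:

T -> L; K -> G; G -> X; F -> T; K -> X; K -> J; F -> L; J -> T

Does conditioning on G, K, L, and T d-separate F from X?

Yes

There are 4 undirected paths between F and X; checking each against the conditioning set {G, K, L, T}:
Path 1: F → L ← T ← J ← K → G → X
  T is a chain here and T is conditioned on, so the path is blocked at T.
Path 2: F → L ← T ← J ← K → X
  T is a chain here and T is conditioned on, so the path is blocked at T.
Path 3: F → T ← J ← K → G → X
  K is a fork here and K is conditioned on, so the path is blocked at K.
Path 4: F → T ← J ← K → X
  K is a fork here and K is conditioned on, so the path is blocked at K.
Every path is blocked, so F and X are d-separated given {G, K, L, T}.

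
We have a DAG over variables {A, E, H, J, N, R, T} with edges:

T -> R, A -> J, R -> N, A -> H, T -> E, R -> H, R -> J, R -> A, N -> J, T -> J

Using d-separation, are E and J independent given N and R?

We examine all 5 paths between E and J:
Path 1: E ← T → R → N → J
  R is a chain here and R is conditioned on, so the path is blocked at R.
Path 2: E ← T → R → A → J
  R is a chain here and R is conditioned on, so the path is blocked at R.
Path 3: E ← T → R → J
  R is a chain here and R is conditioned on, so the path is blocked at R.
Path 4: E ← T → R → H ← A → J
  R is a chain here and R is conditioned on, so the path is blocked at R.
Path 5: E ← T → J
  T is a fork and T is not conditioned on — no node blocks this path, so it is active.
Since the path E ← T → J is active, E and J are not d-separated given {N, R}.

No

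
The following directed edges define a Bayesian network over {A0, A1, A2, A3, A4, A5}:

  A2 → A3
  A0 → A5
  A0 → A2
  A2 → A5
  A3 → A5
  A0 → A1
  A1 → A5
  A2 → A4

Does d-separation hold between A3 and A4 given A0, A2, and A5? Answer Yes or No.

Enumerating the 4 paths from A3 to A4 and testing each for blocking by {A0, A2, A5}:
Path 1: A3 → A5 ← A0 → A2 → A4
  A0 is a fork here and A0 is conditioned on, so the path is blocked at A0.
Path 2: A3 → A5 ← A2 → A4
  A2 is a fork here and A2 is conditioned on, so the path is blocked at A2.
Path 3: A3 → A5 ← A1 ← A0 → A2 → A4
  A0 is a fork here and A0 is conditioned on, so the path is blocked at A0.
Path 4: A3 ← A2 → A4
  A2 is a fork here and A2 is conditioned on, so the path is blocked at A2.
Every path is blocked, so A3 and A4 are d-separated given {A0, A2, A5}.

Yes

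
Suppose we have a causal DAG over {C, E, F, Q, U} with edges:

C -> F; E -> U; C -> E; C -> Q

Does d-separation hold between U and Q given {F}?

No

Only one path connects U and Q:
Path 1: U ← E ← C → Q
  E is a chain and E is not conditioned on; C is a fork and C is not conditioned on — no node blocks this path, so it is active.
Since the path U ← E ← C → Q is active, U and Q are not d-separated given {F}.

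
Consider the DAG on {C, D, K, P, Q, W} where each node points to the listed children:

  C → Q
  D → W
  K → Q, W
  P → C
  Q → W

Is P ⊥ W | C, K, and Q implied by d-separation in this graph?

Yes

2 paths connect P and W; each must be blocked for d-separation to hold:
Path 1: P → C → Q ← K → W
  C is a chain here and C is conditioned on, so the path is blocked at C.
Path 2: P → C → Q → W
  C is a chain here and C is conditioned on, so the path is blocked at C.
Every path is blocked, so P and W are d-separated given {C, K, Q}.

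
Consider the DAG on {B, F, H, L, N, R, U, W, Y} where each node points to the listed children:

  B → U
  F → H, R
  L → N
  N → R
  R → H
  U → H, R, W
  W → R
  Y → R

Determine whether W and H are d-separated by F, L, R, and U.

Yes

Enumerating the 6 paths from W to H and testing each for blocking by {F, L, R, U}:
Path 1: W → R → H
  R is a chain here and R is conditioned on, so the path is blocked at R.
Path 2: W → R ← F → H
  F is a fork here and F is conditioned on, so the path is blocked at F.
Path 3: W → R ← U → H
  U is a fork here and U is conditioned on, so the path is blocked at U.
Path 4: W ← U → H
  U is a fork here and U is conditioned on, so the path is blocked at U.
Path 5: W ← U → R → H
  U is a fork here and U is conditioned on, so the path is blocked at U.
Path 6: W ← U → R ← F → H
  U is a fork here and U is conditioned on, so the path is blocked at U.
Every path is blocked, so W and H are d-separated given {F, L, R, U}.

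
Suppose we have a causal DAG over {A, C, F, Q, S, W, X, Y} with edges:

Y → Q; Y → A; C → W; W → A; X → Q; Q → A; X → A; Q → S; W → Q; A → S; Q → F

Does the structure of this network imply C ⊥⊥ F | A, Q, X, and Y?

We examine all 5 paths between C and F:
  1. C → W → Q → F — W:chain[open]; Q:chain[blocks] ⇒ blocked
  2. C → W → A ← Y → Q → F — W:chain[open]; A:collider[open]; Y:fork[blocks]; Q:chain[blocks] ⇒ blocked
  3. C → W → A ← X → Q → F — W:chain[open]; A:collider[open]; X:fork[blocks]; Q:chain[blocks] ⇒ blocked
  4. C → W → A ← Q → F — W:chain[open]; A:collider[open]; Q:fork[blocks] ⇒ blocked
  5. C → W → A → S ← Q → F — W:chain[open]; A:chain[blocks]; S:collider[blocks]; Q:fork[blocks] ⇒ blocked
Every path is blocked, so C and F are d-separated given {A, Q, X, Y}.

Yes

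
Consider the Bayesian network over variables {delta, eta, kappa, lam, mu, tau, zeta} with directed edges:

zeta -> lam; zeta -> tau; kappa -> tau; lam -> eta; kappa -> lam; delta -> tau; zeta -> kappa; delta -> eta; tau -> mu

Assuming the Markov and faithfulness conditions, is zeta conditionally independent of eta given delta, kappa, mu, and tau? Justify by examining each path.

No — zeta and eta are not d-separated given {delta, kappa, mu, tau}.

There are 6 undirected paths between zeta and eta; checking each against the conditioning set {delta, kappa, mu, tau}:
Path 1: zeta → lam ← kappa → tau ← delta → eta
  lam is a collider here and neither lam nor any of its descendants is conditioned on, so the collider stays closed — the path is blocked at lam.
Path 2: zeta → lam → eta
  lam is a chain and lam is not conditioned on — no node blocks this path, so it is active.
Path 3: zeta → kappa → lam → eta
  kappa is a chain here and kappa is conditioned on, so the path is blocked at kappa.
Path 4: zeta → kappa → tau ← delta → eta
  kappa is a chain here and kappa is conditioned on, so the path is blocked at kappa.
Path 5: zeta → tau ← kappa → lam → eta
  kappa is a fork here and kappa is conditioned on, so the path is blocked at kappa.
Path 6: zeta → tau ← delta → eta
  delta is a fork here and delta is conditioned on, so the path is blocked at delta.
Because an active path exists, zeta and eta are not d-separated.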